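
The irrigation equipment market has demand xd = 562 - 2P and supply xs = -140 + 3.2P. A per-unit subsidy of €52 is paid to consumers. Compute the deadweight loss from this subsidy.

Deadweight loss = €1664

Pre-subsidy: 562 - 2P = -140 + 3.2P gives P* = 135, x* = 292.
With the rebate, buyers effectively pay Pb = Ps − 52, where Ps is the price sellers receive.
Demand in terms of Ps becomes xd = 562 − 2(Ps − 52) = 666 - 2Ps. Setting this equal to supply: 666 - 2Ps = -140 + 3.2Ps, so Ps = 155.
Buyers pay Pb = 155 − 52 = 103; x' = -140 + 3.2·155 = 356.
The subsidy expands output by 356 − 292 = 64 past the efficient level; on those units the gap between marginal cost and willingness to pay runs from 0 up to 52.
DWL = ½ × 52 × 64 = 1664.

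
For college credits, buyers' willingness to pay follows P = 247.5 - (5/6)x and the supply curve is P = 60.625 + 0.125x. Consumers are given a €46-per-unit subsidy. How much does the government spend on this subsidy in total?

Pre-subsidy: 247.5 - (5/6)x = 60.625 + 0.125x gives x* = 195 and P* = 85.
With the rebate, buyers effectively pay Pb = Ps − 46, where Ps is the price sellers receive.
On the curves, Pb = 247.5 - (5/6)x and Ps = 60.625 + 0.125x; the wedge Ps − Pb = 46 gives 60.625 + 0.125x − (247.5 - (5/6)x) = 46, so x' = 243.
Then Pb = 247.5 − (5/6)·243 = 45 and Ps = 60.625 + 0.125·243 = 91.
Government outlay = subsidy × quantity = 46 × 243 = 11178.

Government cost = €11178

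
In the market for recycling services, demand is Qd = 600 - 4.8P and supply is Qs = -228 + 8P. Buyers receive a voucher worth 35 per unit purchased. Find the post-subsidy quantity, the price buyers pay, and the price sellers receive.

Q' = 394.5; buyers pay 42.8125; sellers receive 77.8125

Pre-subsidy: 600 - 4.8P = -228 + 8P gives P* = 64.6875, Q* = 289.5.
With the rebate, buyers effectively pay Pb = Ps − 35, where Ps is the price sellers receive.
Demand in terms of Ps becomes Qd = 600 − 4.8(Ps − 35) = 768 - 4.8Ps. Setting this equal to supply: 768 - 4.8Ps = -228 + 8Ps, so Ps = 77.8125.
Buyers pay Pb = 77.8125 − 35 = 42.8125; Q' = -228 + 8·77.8125 = 394.5.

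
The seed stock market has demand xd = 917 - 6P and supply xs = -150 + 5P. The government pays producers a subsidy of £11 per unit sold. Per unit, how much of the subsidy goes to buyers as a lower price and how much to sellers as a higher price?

Buyers gain £5 per unit; sellers gain £6 per unit

Pre-subsidy: 917 - 6P = -150 + 5P gives P* = 97, x* = 335.
With the subsidy, sellers receive Ps = Pb + 11 for each unit, where Pb is the price buyers pay.
Supply in terms of Pb becomes xs = -150 + 5(Pb + 11) = -95 + 5Pb. Setting this equal to demand: 917 - 6Pb = -95 + 5Pb, so Pb = 92.
Sellers receive Ps = 92 + 11 = 103; x' = 917 − 6·92 = 365.
Buyers' price falls by P* − Pb = 97 − 92 = 5; sellers' price rises by Ps − P* = 103 − 97 = 6.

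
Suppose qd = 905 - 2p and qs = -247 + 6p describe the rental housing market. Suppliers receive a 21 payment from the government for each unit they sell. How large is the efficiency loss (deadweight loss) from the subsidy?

Pre-subsidy: 905 - 2p = -247 + 6p gives p* = 144, q* = 617.
With the subsidy, sellers receive ps = pb + 21 for each unit, where pb is the price buyers pay.
Supply in terms of pb becomes qs = -247 + 6(pb + 21) = -121 + 6pb. Setting this equal to demand: 905 - 2pb = -121 + 6pb, so pb = 128.25.
Sellers receive ps = 128.25 + 21 = 149.25; q' = 905 − 2·128.25 = 648.5.
The subsidy expands output by 648.5 − 617 = 31.5 past the efficient level; on those units the gap between marginal cost and willingness to pay runs from 0 up to 21.
DWL = ½ × 21 × 31.5 = 330.75.

Deadweight loss = 330.75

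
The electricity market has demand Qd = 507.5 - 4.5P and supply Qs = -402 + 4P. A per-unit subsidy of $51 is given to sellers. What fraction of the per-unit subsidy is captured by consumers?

Pre-subsidy: 507.5 - 4.5P = -402 + 4P gives P* = 107, Q* = 26.
With the subsidy, sellers receive Ps = Pb + 51 for each unit, where Pb is the price buyers pay.
Supply in terms of Pb becomes Qs = -402 + 4(Pb + 51) = -198 + 4Pb. Setting this equal to demand: 507.5 - 4.5Pb = -198 + 4Pb, so Pb = 83.
Sellers receive Ps = 83 + 51 = 134; Q' = 507.5 − 4.5·83 = 134.
Buyers' price falls by P* − Pb = 107 − 83 = 24; sellers' price rises by Ps − P* = 134 − 107 = 27.
So consumers capture 24/51 = 8/17 of each unit of subsidy.

Consumer share = 8/17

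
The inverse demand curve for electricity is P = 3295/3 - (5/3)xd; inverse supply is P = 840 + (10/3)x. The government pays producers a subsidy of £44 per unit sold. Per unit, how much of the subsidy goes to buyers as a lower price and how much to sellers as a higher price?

Buyers gain 44/3 per unit; sellers gain 88/3 per unit

Pre-subsidy: 3295/3 - (5/3)x = 840 + (10/3)x gives x* = 155/3 and P* = 9110/9.
With the subsidy, sellers receive Ps = Pb + 44 for each unit, where Pb is the price buyers pay.
On the curves, Pb = 3295/3 - (5/3)x and Ps = 840 + (10/3)x; the wedge Ps − Pb = 44 gives 840 + (10/3)x − (3295/3 - (5/3)x) = 44, so x' = 907/15.
Then Pb = 3295/3 − (5/3)·(907/15) = 8978/9 and Ps = 840 + (10/3)·(907/15) = 9374/9.
Buyers' price falls by P* − Pb = 9110/9 − 8978/9 = 44/3; sellers' price rises by Ps − P* = 9374/9 − 9110/9 = 88/3.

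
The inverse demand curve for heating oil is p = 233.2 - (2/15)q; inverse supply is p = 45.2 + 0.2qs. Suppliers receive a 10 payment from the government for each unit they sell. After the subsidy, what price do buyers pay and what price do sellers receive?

Pre-subsidy: 233.2 - (2/15)q = 45.2 + 0.2q gives q* = 564 and p* = 158.
With the subsidy, sellers receive ps = pb + 10 for each unit, where pb is the price buyers pay.
On the curves, pb = 233.2 - (2/15)q and ps = 45.2 + 0.2q; the wedge ps − pb = 10 gives 45.2 + 0.2q − (233.2 - (2/15)q) = 10, so q' = 594.
Then pb = 233.2 − (2/15)·594 = 154 and ps = 45.2 + 0.2·594 = 164.

Buyers pay 154; sellers receive 164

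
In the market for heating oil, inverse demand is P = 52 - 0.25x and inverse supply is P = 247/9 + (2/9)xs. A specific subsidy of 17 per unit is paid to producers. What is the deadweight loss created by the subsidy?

Pre-subsidy: 52 - 0.25x = 247/9 + (2/9)x gives x* = 52 and P* = 39.
With the subsidy, sellers receive Ps = Pb + 17 for each unit, where Pb is the price buyers pay.
On the curves, Pb = 52 - 0.25x and Ps = 247/9 + (2/9)x; the wedge Ps − Pb = 17 gives 247/9 + (2/9)x − (52 - 0.25x) = 17, so x' = 88.
Then Pb = 52 − 0.25·88 = 30 and Ps = 247/9 + (2/9)·88 = 47.
The subsidy expands output by 88 − 52 = 36 past the efficient level; on those units the gap between marginal cost and willingness to pay runs from 0 up to 17.
DWL = ½ × 17 × 36 = 306.

Deadweight loss = 306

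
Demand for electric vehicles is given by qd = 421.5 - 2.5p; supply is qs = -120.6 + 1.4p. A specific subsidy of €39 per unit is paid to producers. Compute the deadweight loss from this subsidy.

Pre-subsidy: 421.5 - 2.5p = -120.6 + 1.4p gives p* = 139, q* = 74.
With the subsidy, sellers receive ps = pb + 39 for each unit, where pb is the price buyers pay.
Supply in terms of pb becomes qs = -120.6 + 1.4(pb + 39) = -66 + 1.4pb. Setting this equal to demand: 421.5 - 2.5pb = -66 + 1.4pb, so pb = 125.
Sellers receive ps = 125 + 39 = 164; q' = 421.5 − 2.5·125 = 109.
The subsidy expands output by 109 − 74 = 35 past the efficient level; on those units the gap between marginal cost and willingness to pay runs from 0 up to 39.
DWL = ½ × 39 × 35 = 682.5.

Deadweight loss = €682.5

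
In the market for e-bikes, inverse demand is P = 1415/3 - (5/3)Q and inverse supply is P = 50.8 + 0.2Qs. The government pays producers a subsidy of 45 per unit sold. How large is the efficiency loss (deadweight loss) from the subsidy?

Deadweight loss = 30375/56

Pre-subsidy: 1415/3 - (5/3)Q = 50.8 + 0.2Q gives Q* = 6313/28 and P* = 2685/28.
With the subsidy, sellers receive Ps = Pb + 45 for each unit, where Pb is the price buyers pay.
On the curves, Pb = 1415/3 - (5/3)Q and Ps = 50.8 + 0.2Q; the wedge Ps − Pb = 45 gives 50.8 + 0.2Q − (1415/3 - (5/3)Q) = 45, so Q' = 1747/7.
Then Pb = 1415/3 − (5/3)·(1747/7) = 390/7 and Ps = 50.8 + 0.2·(1747/7) = 705/7.
The subsidy expands output by 1747/7 − 6313/28 = 675/28 past the efficient level; on those units the gap between marginal cost and willingness to pay runs from 0 up to 45.
DWL = ½ × 45 × 675/28 = 30375/56.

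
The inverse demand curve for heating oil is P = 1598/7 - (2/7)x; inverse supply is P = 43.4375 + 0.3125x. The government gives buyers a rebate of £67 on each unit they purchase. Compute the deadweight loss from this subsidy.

Pre-subsidy: 1598/7 - (2/7)x = 43.4375 + 0.3125x gives x* = 309 and P* = 140.
With the rebate, buyers effectively pay Pb = Ps − 67, where Ps is the price sellers receive.
On the curves, Pb = 1598/7 - (2/7)x and Ps = 43.4375 + 0.3125x; the wedge Ps − Pb = 67 gives 43.4375 + 0.3125x − (1598/7 - (2/7)x) = 67, so x' = 421.
Then Pb = 1598/7 − (2/7)·421 = 108 and Ps = 43.4375 + 0.3125·421 = 175.
The subsidy expands output by 421 − 309 = 112 past the efficient level; on those units the gap between marginal cost and willingness to pay runs from 0 up to 67.
DWL = ½ × 67 × 112 = 3752.

Deadweight loss = £3752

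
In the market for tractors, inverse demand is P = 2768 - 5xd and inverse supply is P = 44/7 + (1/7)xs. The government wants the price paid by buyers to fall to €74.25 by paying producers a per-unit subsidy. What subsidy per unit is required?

Required subsidy s = €9 per unit

At a buyer price of 74.25, quantity demanded is 553.6 − 0.2·74.25 = 538.75.
Sellers supply 538.75 only when they receive Ps = 44/7 + (1/7)·538.75 = 83.25.
s = Ps − Pb = 83.25 − 74.25 = 9.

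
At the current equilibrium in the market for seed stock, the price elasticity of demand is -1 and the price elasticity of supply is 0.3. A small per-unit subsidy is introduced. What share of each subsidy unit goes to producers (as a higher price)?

Producer share = 10/13

For a small subsidy around the equilibrium, the benefit split depends on the relative slopes, which at a point are proportional to the elasticities.
Buyer share = εs/(εs + |εd|) = 0.3/(0.3 + 1) = 3/13; seller share = |εd|/(εs + |εd|) = 10/13.
So producers capture 10/13 of the subsidy.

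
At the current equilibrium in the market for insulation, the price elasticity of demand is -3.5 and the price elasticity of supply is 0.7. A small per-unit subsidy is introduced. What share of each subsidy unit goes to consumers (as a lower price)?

Consumer share = 1/6

For a small subsidy around the equilibrium, the benefit split depends on the relative slopes, which at a point are proportional to the elasticities.
Buyer share = εs/(εs + |εd|) = 0.7/(0.7 + 3.5) = 1/6; seller share = |εd|/(εs + |εd|) = 5/6.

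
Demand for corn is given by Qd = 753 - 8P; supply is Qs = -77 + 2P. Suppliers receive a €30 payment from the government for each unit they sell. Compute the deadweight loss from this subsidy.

Deadweight loss = €720

Pre-subsidy: 753 - 8P = -77 + 2P gives P* = 83, Q* = 89.
With the subsidy, sellers receive Ps = Pb + 30 for each unit, where Pb is the price buyers pay.
Supply in terms of Pb becomes Qs = -77 + 2(Pb + 30) = -17 + 2Pb. Setting this equal to demand: 753 - 8Pb = -17 + 2Pb, so Pb = 77.
Sellers receive Ps = 77 + 30 = 107; Q' = 753 − 8·77 = 137.
The subsidy expands output by 137 − 89 = 48 past the efficient level; on those units the gap between marginal cost and willingness to pay runs from 0 up to 30.
DWL = ½ × 30 × 48 = 720.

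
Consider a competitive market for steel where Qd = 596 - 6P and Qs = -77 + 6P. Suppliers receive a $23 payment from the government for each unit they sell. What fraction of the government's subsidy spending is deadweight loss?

DWL / government spending = 23/219

Pre-subsidy: 596 - 6P = -77 + 6P gives P* = 673/12, Q* = 259.5.
With the subsidy, sellers receive Ps = Pb + 23 for each unit, where Pb is the price buyers pay.
Supply in terms of Pb becomes Qs = -77 + 6(Pb + 23) = 61 + 6Pb. Setting this equal to demand: 596 - 6Pb = 61 + 6Pb, so Pb = 535/12.
Sellers receive Ps = 535/12 + 23 = 811/12; Q' = 596 − 6·(535/12) = 328.5.
ΔCS = ½(259.5 + 328.5)(673/12 − 535/12) = 3381; ΔPS = ½(259.5 + 328.5)(811/12 − 673/12) = 3381.
Government spending = 23 × 328.5 = 7555.5.
DWL = ½ × 23 × (328.5 − 259.5) = 793.5; fraction = 793.5 / 7555.5 = 23/219.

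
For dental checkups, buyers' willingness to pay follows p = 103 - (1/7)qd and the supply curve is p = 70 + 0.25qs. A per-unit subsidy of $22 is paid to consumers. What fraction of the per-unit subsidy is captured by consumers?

Consumer share = 4/11

Pre-subsidy: 103 - (1/7)q = 70 + 0.25q gives q* = 84 and p* = 91.
With the rebate, buyers effectively pay pb = ps − 22, where ps is the price sellers receive.
On the curves, pb = 103 - (1/7)q and ps = 70 + 0.25q; the wedge ps − pb = 22 gives 70 + 0.25q − (103 - (1/7)q) = 22, so q' = 140.
Then pb = 103 − (1/7)·140 = 83 and ps = 70 + 0.25·140 = 105.
Buyers' price falls by p* − pb = 91 − 83 = 8; sellers' price rises by ps − p* = 105 − 91 = 14.
So consumers capture 8/22 = 4/11 of each unit of subsidy.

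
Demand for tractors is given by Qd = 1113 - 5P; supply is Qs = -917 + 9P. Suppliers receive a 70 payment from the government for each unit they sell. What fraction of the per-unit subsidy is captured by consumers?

Consumer share = 9/14

Pre-subsidy: 1113 - 5P = -917 + 9P gives P* = 145, Q* = 388.
With the subsidy, sellers receive Ps = Pb + 70 for each unit, where Pb is the price buyers pay.
Supply in terms of Pb becomes Qs = -917 + 9(Pb + 70) = -287 + 9Pb. Setting this equal to demand: 1113 - 5Pb = -287 + 9Pb, so Pb = 100.
Sellers receive Ps = 100 + 70 = 170; Q' = 1113 − 5·100 = 613.
Buyers' price falls by P* − Pb = 145 − 100 = 45; sellers' price rises by Ps − P* = 170 − 145 = 25.
So consumers capture 45/70 = 9/14 of each unit of subsidy.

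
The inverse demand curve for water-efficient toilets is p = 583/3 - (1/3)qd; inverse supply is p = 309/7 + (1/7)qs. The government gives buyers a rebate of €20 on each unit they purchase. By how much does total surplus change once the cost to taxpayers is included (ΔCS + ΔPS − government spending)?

Net change in total surplus = -€420

Pre-subsidy: 583/3 - (1/3)q = 309/7 + (1/7)q gives q* = 315.4 and p* = 89.2.
With the rebate, buyers effectively pay pb = ps − 20, where ps is the price sellers receive.
On the curves, pb = 583/3 - (1/3)q and ps = 309/7 + (1/7)q; the wedge ps − pb = 20 gives 309/7 + (1/7)q − (583/3 - (1/3)q) = 20, so q' = 357.4.
Then pb = 583/3 − (1/3)·357.4 = 75.2 and ps = 309/7 + (1/7)·357.4 = 95.2.
ΔCS = ½(315.4 + 357.4)(89.2 − 75.2) = 4709.6; ΔPS = ½(315.4 + 357.4)(95.2 − 89.2) = 2018.4.
Government spending = 20 × 357.4 = 7148.
Net change = 4709.6 + 2018.4 − 7148 = -420. The loss equals the DWL triangle ½·20·42.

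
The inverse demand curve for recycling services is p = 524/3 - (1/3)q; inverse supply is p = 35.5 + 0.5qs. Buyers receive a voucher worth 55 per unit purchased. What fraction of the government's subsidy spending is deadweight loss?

Pre-subsidy: 524/3 - (1/3)q = 35.5 + 0.5q gives q* = 167 and p* = 119.
With the rebate, buyers effectively pay pb = ps − 55, where ps is the price sellers receive.
On the curves, pb = 524/3 - (1/3)q and ps = 35.5 + 0.5q; the wedge ps − pb = 55 gives 35.5 + 0.5q − (524/3 - (1/3)q) = 55, so q' = 233.
Then pb = 524/3 − (1/3)·233 = 97 and ps = 35.5 + 0.5·233 = 152.
ΔCS = ½(167 + 233)(119 − 97) = 4400; ΔPS = ½(167 + 233)(152 − 119) = 6600.
Government spending = 55 × 233 = 12815.
DWL = ½ × 55 × (233 − 167) = 1815; fraction = 1815 / 12815 = 33/233.

DWL / government spending = 33/233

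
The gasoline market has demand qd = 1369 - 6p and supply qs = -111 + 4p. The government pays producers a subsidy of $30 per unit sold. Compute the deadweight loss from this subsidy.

Pre-subsidy: 1369 - 6p = -111 + 4p gives p* = 148, q* = 481.
With the subsidy, sellers receive ps = pb + 30 for each unit, where pb is the price buyers pay.
Supply in terms of pb becomes qs = -111 + 4(pb + 30) = 9 + 4pb. Setting this equal to demand: 1369 - 6pb = 9 + 4pb, so pb = 136.
Sellers receive ps = 136 + 30 = 166; q' = 1369 − 6·136 = 553.
The subsidy expands output by 553 − 481 = 72 past the efficient level; on those units the gap between marginal cost and willingness to pay runs from 0 up to 30.
DWL = ½ × 30 × 72 = 1080.

Deadweight loss = $1080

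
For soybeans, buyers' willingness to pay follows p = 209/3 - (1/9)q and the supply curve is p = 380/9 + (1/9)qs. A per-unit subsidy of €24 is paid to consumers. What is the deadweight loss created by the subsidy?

Deadweight loss = €1296

Pre-subsidy: 209/3 - (1/9)q = 380/9 + (1/9)q gives q* = 123.5 and p* = 1007/18.
With the rebate, buyers effectively pay pb = ps − 24, where ps is the price sellers receive.
On the curves, pb = 209/3 - (1/9)q and ps = 380/9 + (1/9)q; the wedge ps − pb = 24 gives 380/9 + (1/9)q − (209/3 - (1/9)q) = 24, so q' = 231.5.
Then pb = 209/3 − (1/9)·231.5 = 791/18 and ps = 380/9 + (1/9)·231.5 = 1223/18.
The subsidy expands output by 231.5 − 123.5 = 108 past the efficient level; on those units the gap between marginal cost and willingness to pay runs from 0 up to 24.
DWL = ½ × 24 × 108 = 1296.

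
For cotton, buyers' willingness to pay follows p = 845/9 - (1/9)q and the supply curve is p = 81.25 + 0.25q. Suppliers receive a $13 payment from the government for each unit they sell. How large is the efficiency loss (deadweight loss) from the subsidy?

Pre-subsidy: 845/9 - (1/9)q = 81.25 + 0.25q gives q* = 35 and p* = 90.
With the subsidy, sellers receive ps = pb + 13 for each unit, where pb is the price buyers pay.
On the curves, pb = 845/9 - (1/9)q and ps = 81.25 + 0.25q; the wedge ps − pb = 13 gives 81.25 + 0.25q − (845/9 - (1/9)q) = 13, so q' = 71.
Then pb = 845/9 − (1/9)·71 = 86 and ps = 81.25 + 0.25·71 = 99.
The subsidy expands output by 71 − 35 = 36 past the efficient level; on those units the gap between marginal cost and willingness to pay runs from 0 up to 13.
DWL = ½ × 13 × 36 = 234.

Deadweight loss = $234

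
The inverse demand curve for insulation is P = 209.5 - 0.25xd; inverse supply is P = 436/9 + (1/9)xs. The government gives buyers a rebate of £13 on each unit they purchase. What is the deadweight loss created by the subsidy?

Deadweight loss = £234

Pre-subsidy: 209.5 - 0.25x = 436/9 + (1/9)x gives x* = 446 and P* = 98.
With the rebate, buyers effectively pay Pb = Ps − 13, where Ps is the price sellers receive.
On the curves, Pb = 209.5 - 0.25x and Ps = 436/9 + (1/9)x; the wedge Ps − Pb = 13 gives 436/9 + (1/9)x − (209.5 - 0.25x) = 13, so x' = 482.
Then Pb = 209.5 − 0.25·482 = 89 and Ps = 436/9 + (1/9)·482 = 102.
The subsidy expands output by 482 − 446 = 36 past the efficient level; on those units the gap between marginal cost and willingness to pay runs from 0 up to 13.
DWL = ½ × 13 × 36 = 234.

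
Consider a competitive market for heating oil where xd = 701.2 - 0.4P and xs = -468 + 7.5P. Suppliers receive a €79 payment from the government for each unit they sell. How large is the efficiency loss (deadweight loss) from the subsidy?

Deadweight loss = €1185

Pre-subsidy: 701.2 - 0.4P = -468 + 7.5P gives P* = 148, x* = 642.
With the subsidy, sellers receive Ps = Pb + 79 for each unit, where Pb is the price buyers pay.
Supply in terms of Pb becomes xs = -468 + 7.5(Pb + 79) = 124.5 + 7.5Pb. Setting this equal to demand: 701.2 - 0.4Pb = 124.5 + 7.5Pb, so Pb = 73.
Sellers receive Ps = 73 + 79 = 152; x' = 701.2 − 0.4·73 = 672.
The subsidy expands output by 672 − 642 = 30 past the efficient level; on those units the gap between marginal cost and willingness to pay runs from 0 up to 79.
DWL = ½ × 79 × 30 = 1185.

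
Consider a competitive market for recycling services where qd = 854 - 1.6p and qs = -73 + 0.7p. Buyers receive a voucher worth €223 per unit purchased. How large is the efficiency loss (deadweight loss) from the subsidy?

Pre-subsidy: 854 - 1.6p = -73 + 0.7p gives p* = 9270/23, q* = 4810/23.
With the rebate, buyers effectively pay pb = ps − 223, where ps is the price sellers receive.
Demand in terms of ps becomes qd = 854 − 1.6(ps − 223) = 1210.8 - 1.6ps. Setting this equal to supply: 1210.8 - 1.6ps = -73 + 0.7ps, so ps = 12838/23.
Buyers pay pb = 12838/23 − 223 = 7709/23; q' = -73 + 0.7·(12838/23) = 36538/115.
The subsidy expands output by 36538/115 − 4810/23 = 12488/115 past the efficient level; on those units the gap between marginal cost and willingness to pay runs from 0 up to 223.
DWL = ½ × 223 × 12488/115 = 1392412/115.

Deadweight loss = 1392412/115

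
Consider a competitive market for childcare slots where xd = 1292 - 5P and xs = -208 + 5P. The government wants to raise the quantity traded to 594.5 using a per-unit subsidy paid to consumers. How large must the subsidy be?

Required subsidy s = 21 per unit

At x = 594.5, invert demand for the buyer price: Pb = (1292 − 594.5)/5 = 139.5; invert supply for the seller price: Ps = (594.5 − (-208))/5 = 160.5.
The subsidy must fill the gap: s = Ps − Pb = 160.5 − 139.5 = 21.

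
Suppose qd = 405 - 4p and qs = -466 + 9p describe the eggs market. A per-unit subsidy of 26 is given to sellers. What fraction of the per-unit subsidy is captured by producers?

Producer share = 4/13

Pre-subsidy: 405 - 4p = -466 + 9p gives p* = 67, q* = 137.
With the subsidy, sellers receive ps = pb + 26 for each unit, where pb is the price buyers pay.
Supply in terms of pb becomes qs = -466 + 9(pb + 26) = -232 + 9pb. Setting this equal to demand: 405 - 4pb = -232 + 9pb, so pb = 49.
Sellers receive ps = 49 + 26 = 75; q' = 405 − 4·49 = 209.
Buyers' price falls by p* − pb = 67 − 49 = 18; sellers' price rises by ps − p* = 75 − 67 = 8.
So producers capture 8/26 = 4/13 of each unit of subsidy.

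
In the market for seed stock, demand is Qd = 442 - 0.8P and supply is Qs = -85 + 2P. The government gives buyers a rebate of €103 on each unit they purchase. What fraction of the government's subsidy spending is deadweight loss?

DWL / government spending = 103/1226

Pre-subsidy: 442 - 0.8P = -85 + 2P gives P* = 2635/14, Q* = 2040/7.
With the rebate, buyers effectively pay Pb = Ps − 103, where Ps is the price sellers receive.
Demand in terms of Ps becomes Qd = 442 − 0.8(Ps − 103) = 524.4 - 0.8Ps. Setting this equal to supply: 524.4 - 0.8Ps = -85 + 2Ps, so Ps = 3047/14.
Buyers pay Pb = 3047/14 − 103 = 1605/14; Q' = -85 + 2·(3047/14) = 2452/7.
ΔCS = ½(2040/7 + 2452/7)(2635/14 − 1605/14) = 1156690/49; ΔPS = ½(2040/7 + 2452/7)(3047/14 − 2635/14) = 462676/49.
Government spending = 103 × 2452/7 = 252556/7.
DWL = ½ × 103 × (2452/7 − 2040/7) = 21218/7; fraction = (21218/7) / (252556/7) = 103/1226.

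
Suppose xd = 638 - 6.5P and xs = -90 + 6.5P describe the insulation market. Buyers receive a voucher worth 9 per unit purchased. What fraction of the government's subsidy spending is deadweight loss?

DWL / government spending = 117/2426

Pre-subsidy: 638 - 6.5P = -90 + 6.5P gives P* = 56, x* = 274.
With the rebate, buyers effectively pay Pb = Ps − 9, where Ps is the price sellers receive.
Demand in terms of Ps becomes xd = 638 − 6.5(Ps − 9) = 696.5 - 6.5Ps. Setting this equal to supply: 696.5 - 6.5Ps = -90 + 6.5Ps, so Ps = 60.5.
Buyers pay Pb = 60.5 − 9 = 51.5; x' = -90 + 6.5·60.5 = 303.25.
ΔCS = ½(274 + 303.25)(56 − 51.5) = 1298.8125; ΔPS = ½(274 + 303.25)(60.5 − 56) = 1298.8125.
Government spending = 9 × 303.25 = 2729.25.
DWL = ½ × 9 × (303.25 − 274) = 131.625; fraction = 131.625 / 2729.25 = 117/2426.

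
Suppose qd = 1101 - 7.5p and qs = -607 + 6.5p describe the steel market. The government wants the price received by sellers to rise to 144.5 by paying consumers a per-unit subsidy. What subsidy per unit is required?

At a seller price of 144.5, quantity supplied is -607 + 6.5·144.5 = 332.25.
Buyers absorb 332.25 only when they pay pb with 1101 − 7.5·pb = 332.25, i.e. pb = 102.5.
s = ps − pb = 144.5 − 102.5 = 42.

Required subsidy s = 42 per unit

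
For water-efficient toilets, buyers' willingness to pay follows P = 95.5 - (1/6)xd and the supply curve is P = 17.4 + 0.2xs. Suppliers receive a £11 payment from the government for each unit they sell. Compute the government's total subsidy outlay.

Pre-subsidy: 95.5 - (1/6)x = 17.4 + 0.2x gives x* = 213 and P* = 60.
With the subsidy, sellers receive Ps = Pb + 11 for each unit, where Pb is the price buyers pay.
On the curves, Pb = 95.5 - (1/6)x and Ps = 17.4 + 0.2x; the wedge Ps − Pb = 11 gives 17.4 + 0.2x − (95.5 - (1/6)x) = 11, so x' = 243.
Then Pb = 95.5 − (1/6)·243 = 55 and Ps = 17.4 + 0.2·243 = 66.
Government outlay = subsidy × quantity = 11 × 243 = 2673.

Government cost = £2673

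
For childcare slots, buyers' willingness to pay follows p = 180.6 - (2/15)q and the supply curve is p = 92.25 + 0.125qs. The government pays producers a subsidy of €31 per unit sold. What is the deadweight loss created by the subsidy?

Deadweight loss = €1860

Pre-subsidy: 180.6 - (2/15)q = 92.25 + 0.125q gives q* = 342 and p* = 135.
With the subsidy, sellers receive ps = pb + 31 for each unit, where pb is the price buyers pay.
On the curves, pb = 180.6 - (2/15)q and ps = 92.25 + 0.125q; the wedge ps − pb = 31 gives 92.25 + 0.125q − (180.6 - (2/15)q) = 31, so q' = 462.
Then pb = 180.6 − (2/15)·462 = 119 and ps = 92.25 + 0.125·462 = 150.
The subsidy expands output by 462 − 342 = 120 past the efficient level; on those units the gap between marginal cost and willingness to pay runs from 0 up to 31.
DWL = ½ × 31 × 120 = 1860.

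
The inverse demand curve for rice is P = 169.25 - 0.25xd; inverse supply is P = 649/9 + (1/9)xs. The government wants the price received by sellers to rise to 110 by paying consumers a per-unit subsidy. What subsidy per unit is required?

At a seller price of 110, quantity supplied is -649 + 9·110 = 341.
Buyers absorb 341 only when they pay Pb = 169.25 − 0.25·341 = 84.
s = Ps − Pb = 110 − 84 = 26.

Required subsidy s = 26 per unit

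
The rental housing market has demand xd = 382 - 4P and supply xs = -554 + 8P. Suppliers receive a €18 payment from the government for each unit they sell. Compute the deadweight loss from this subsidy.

Deadweight loss = €432

Pre-subsidy: 382 - 4P = -554 + 8P gives P* = 78, x* = 70.
With the subsidy, sellers receive Ps = Pb + 18 for each unit, where Pb is the price buyers pay.
Supply in terms of Pb becomes xs = -554 + 8(Pb + 18) = -410 + 8Pb. Setting this equal to demand: 382 - 4Pb = -410 + 8Pb, so Pb = 66.
Sellers receive Ps = 66 + 18 = 84; x' = 382 − 4·66 = 118.
The subsidy expands output by 118 − 70 = 48 past the efficient level; on those units the gap between marginal cost and willingness to pay runs from 0 up to 18.
DWL = ½ × 18 × 48 = 432.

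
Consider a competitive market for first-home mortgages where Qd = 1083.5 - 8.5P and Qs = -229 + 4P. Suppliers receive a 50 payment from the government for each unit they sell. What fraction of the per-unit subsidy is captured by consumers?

Consumer share = 0.32

Pre-subsidy: 1083.5 - 8.5P = -229 + 4P gives P* = 105, Q* = 191.
With the subsidy, sellers receive Ps = Pb + 50 for each unit, where Pb is the price buyers pay.
Supply in terms of Pb becomes Qs = -229 + 4(Pb + 50) = -29 + 4Pb. Setting this equal to demand: 1083.5 - 8.5Pb = -29 + 4Pb, so Pb = 89.
Sellers receive Ps = 89 + 50 = 139; Q' = 1083.5 − 8.5·89 = 327.
Buyers' price falls by P* − Pb = 105 − 89 = 16; sellers' price rises by Ps − P* = 139 − 105 = 34.
So consumers capture 16/50 = 0.32 of each unit of subsidy.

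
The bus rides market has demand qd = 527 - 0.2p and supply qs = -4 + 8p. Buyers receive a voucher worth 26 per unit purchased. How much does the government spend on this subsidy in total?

Pre-subsidy: 527 - 0.2p = -4 + 8p gives p* = 2655/41, q* = 21076/41.
With the rebate, buyers effectively pay pb = ps − 26, where ps is the price sellers receive.
Demand in terms of ps becomes qd = 527 − 0.2(ps − 26) = 532.2 - 0.2ps. Setting this equal to supply: 532.2 - 0.2ps = -4 + 8ps, so ps = 2681/41.
Buyers pay pb = 2681/41 − 26 = 1615/41; q' = -4 + 8·(2681/41) = 21284/41.
Government outlay = subsidy × quantity = 26 × 21284/41 = 553384/41.

Government cost = 553384/41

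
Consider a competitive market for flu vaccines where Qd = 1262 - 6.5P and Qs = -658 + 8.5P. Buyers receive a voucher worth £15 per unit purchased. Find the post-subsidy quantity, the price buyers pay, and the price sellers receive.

Q' = 485.25; buyers pay £119.5; sellers receive £134.5

Pre-subsidy: 1262 - 6.5P = -658 + 8.5P gives P* = 128, Q* = 430.
With the rebate, buyers effectively pay Pb = Ps − 15, where Ps is the price sellers receive.
Demand in terms of Ps becomes Qd = 1262 − 6.5(Ps − 15) = 1359.5 - 6.5Ps. Setting this equal to supply: 1359.5 - 6.5Ps = -658 + 8.5Ps, so Ps = 134.5.
Buyers pay Pb = 134.5 − 15 = 119.5; Q' = -658 + 8.5·134.5 = 485.25.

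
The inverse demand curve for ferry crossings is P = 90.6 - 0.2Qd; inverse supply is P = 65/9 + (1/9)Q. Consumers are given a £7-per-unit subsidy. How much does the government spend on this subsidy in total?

Government cost = £2033.5

Pre-subsidy: 90.6 - 0.2Q = 65/9 + (1/9)Q gives Q* = 268 and P* = 37.
With the rebate, buyers effectively pay Pb = Ps − 7, where Ps is the price sellers receive.
On the curves, Pb = 90.6 - 0.2Q and Ps = 65/9 + (1/9)Q; the wedge Ps − Pb = 7 gives 65/9 + (1/9)Q − (90.6 - 0.2Q) = 7, so Q' = 290.5.
Then Pb = 90.6 − 0.2·290.5 = 32.5 and Ps = 65/9 + (1/9)·290.5 = 39.5.
Government outlay = subsidy × quantity = 7 × 290.5 = 2033.5.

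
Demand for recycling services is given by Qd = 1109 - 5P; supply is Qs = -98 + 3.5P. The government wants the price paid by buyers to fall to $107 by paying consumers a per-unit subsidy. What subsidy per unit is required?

Required subsidy s = $85 per unit

At a buyer price of 107, quantity demanded is 1109 − 5·107 = 574.
Sellers supply 574 only when they receive Ps with -98 + 3.5·Ps = 574, i.e. Ps = 192.
s = Ps − Pb = 192 − 107 = 85.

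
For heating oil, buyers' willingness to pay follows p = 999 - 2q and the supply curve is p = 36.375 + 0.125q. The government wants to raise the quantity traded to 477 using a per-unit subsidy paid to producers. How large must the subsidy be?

Required subsidy s = 51 per unit

At q = 477, from the demand curve buyers pay pb = 999 − 2·477 = 45; from the supply curve sellers need ps = 36.375 + 0.125·477 = 96.
The subsidy must fill the gap: s = ps − pb = 96 − 45 = 51.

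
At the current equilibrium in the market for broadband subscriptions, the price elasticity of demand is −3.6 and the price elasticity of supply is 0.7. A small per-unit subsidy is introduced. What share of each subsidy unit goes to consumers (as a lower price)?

For a small subsidy around the equilibrium, the benefit split depends on the relative slopes, which at a point are proportional to the elasticities.
Buyer share = εs/(εs + |εd|) = 0.7/(0.7 + 3.6) = 7/43; seller share = |εd|/(εs + |εd|) = 36/43.

Consumer share = 7/43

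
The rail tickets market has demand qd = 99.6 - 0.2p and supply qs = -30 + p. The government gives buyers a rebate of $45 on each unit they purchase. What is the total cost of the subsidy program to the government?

Pre-subsidy: 99.6 - 0.2p = -30 + p gives p* = 108, q* = 78.
With the rebate, buyers effectively pay pb = ps − 45, where ps is the price sellers receive.
Demand in terms of ps becomes qd = 99.6 − 0.2(ps − 45) = 108.6 - 0.2ps. Setting this equal to supply: 108.6 - 0.2ps = -30 + ps, so ps = 115.5.
Buyers pay pb = 115.5 − 45 = 70.5; q' = -30 + 1·115.5 = 85.5.
Government outlay = subsidy × quantity = 45 × 85.5 = 3847.5.

Government cost = $3847.5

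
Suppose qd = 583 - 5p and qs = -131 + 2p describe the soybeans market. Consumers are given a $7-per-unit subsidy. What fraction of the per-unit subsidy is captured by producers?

Pre-subsidy: 583 - 5p = -131 + 2p gives p* = 102, q* = 73.
With the rebate, buyers effectively pay pb = ps − 7, where ps is the price sellers receive.
Demand in terms of ps becomes qd = 583 − 5(ps − 7) = 618 - 5ps. Setting this equal to supply: 618 - 5ps = -131 + 2ps, so ps = 107.
Buyers pay pb = 107 − 7 = 100; q' = -131 + 2·107 = 83.
Buyers' price falls by p* − pb = 102 − 100 = 2; sellers' price rises by ps − p* = 107 − 102 = 5.
So producers capture 5/7 = 5/7 of each unit of subsidy.

Producer share = 5/7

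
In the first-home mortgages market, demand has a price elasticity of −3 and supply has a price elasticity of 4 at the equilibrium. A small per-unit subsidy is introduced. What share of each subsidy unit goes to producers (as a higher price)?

For a small subsidy around the equilibrium, the benefit split depends on the relative slopes, which at a point are proportional to the elasticities.
Buyer share = εs/(εs + |εd|) = 4/(4 + 3) = 4/7; seller share = |εd|/(εs + |εd|) = 3/7.
So producers capture 3/7 of the subsidy.

Producer share = 3/7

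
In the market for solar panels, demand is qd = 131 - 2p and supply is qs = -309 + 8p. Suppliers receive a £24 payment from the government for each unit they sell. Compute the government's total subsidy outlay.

Government cost = £1953.6

Pre-subsidy: 131 - 2p = -309 + 8p gives p* = 44, q* = 43.
With the subsidy, sellers receive ps = pb + 24 for each unit, where pb is the price buyers pay.
Supply in terms of pb becomes qs = -309 + 8(pb + 24) = -117 + 8pb. Setting this equal to demand: 131 - 2pb = -117 + 8pb, so pb = 24.8.
Sellers receive ps = 24.8 + 24 = 48.8; q' = 131 − 2·24.8 = 81.4.
Government outlay = subsidy × quantity = 24 × 81.4 = 1953.6.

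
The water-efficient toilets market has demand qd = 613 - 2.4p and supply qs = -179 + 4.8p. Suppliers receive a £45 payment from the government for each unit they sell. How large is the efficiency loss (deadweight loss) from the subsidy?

Pre-subsidy: 613 - 2.4p = -179 + 4.8p gives p* = 110, q* = 349.
With the subsidy, sellers receive ps = pb + 45 for each unit, where pb is the price buyers pay.
Supply in terms of pb becomes qs = -179 + 4.8(pb + 45) = 37 + 4.8pb. Setting this equal to demand: 613 - 2.4pb = 37 + 4.8pb, so pb = 80.
Sellers receive ps = 80 + 45 = 125; q' = 613 − 2.4·80 = 421.
The subsidy expands output by 421 − 349 = 72 past the efficient level; on those units the gap between marginal cost and willingness to pay runs from 0 up to 45.
DWL = ½ × 45 × 72 = 1620.

Deadweight loss = £1620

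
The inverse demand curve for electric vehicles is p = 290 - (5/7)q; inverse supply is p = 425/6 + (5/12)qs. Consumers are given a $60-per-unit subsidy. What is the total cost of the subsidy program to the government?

Government cost = 281400/19

Pre-subsidy: 290 - (5/7)q = 425/6 + (5/12)q gives q* = 3682/19 and p* = 2880/19.
With the rebate, buyers effectively pay pb = ps − 60, where ps is the price sellers receive.
On the curves, pb = 290 - (5/7)q and ps = 425/6 + (5/12)q; the wedge ps − pb = 60 gives 425/6 + (5/12)q − (290 - (5/7)q) = 60, so q' = 4690/19.
Then pb = 290 − (5/7)·(4690/19) = 2160/19 and ps = 425/6 + (5/12)·(4690/19) = 3300/19.
Government outlay = subsidy × quantity = 60 × 4690/19 = 281400/19.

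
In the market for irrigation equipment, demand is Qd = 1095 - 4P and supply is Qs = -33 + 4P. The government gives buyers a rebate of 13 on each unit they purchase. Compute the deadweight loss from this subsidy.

Pre-subsidy: 1095 - 4P = -33 + 4P gives P* = 141, Q* = 531.
With the rebate, buyers effectively pay Pb = Ps − 13, where Ps is the price sellers receive.
Demand in terms of Ps becomes Qd = 1095 − 4(Ps − 13) = 1147 - 4Ps. Setting this equal to supply: 1147 - 4Ps = -33 + 4Ps, so Ps = 147.5.
Buyers pay Pb = 147.5 − 13 = 134.5; Q' = -33 + 4·147.5 = 557.
The subsidy expands output by 557 − 531 = 26 past the efficient level; on those units the gap between marginal cost and willingness to pay runs from 0 up to 13.
DWL = ½ × 13 × 26 = 169.

Deadweight loss = 169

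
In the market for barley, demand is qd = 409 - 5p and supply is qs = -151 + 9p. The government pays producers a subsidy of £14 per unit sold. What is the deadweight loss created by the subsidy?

Pre-subsidy: 409 - 5p = -151 + 9p gives p* = 40, q* = 209.
With the subsidy, sellers receive ps = pb + 14 for each unit, where pb is the price buyers pay.
Supply in terms of pb becomes qs = -151 + 9(pb + 14) = -25 + 9pb. Setting this equal to demand: 409 - 5pb = -25 + 9pb, so pb = 31.
Sellers receive ps = 31 + 14 = 45; q' = 409 − 5·31 = 254.
The subsidy expands output by 254 − 209 = 45 past the efficient level; on those units the gap between marginal cost and willingness to pay runs from 0 up to 14.
DWL = ½ × 14 × 45 = 315.

Deadweight loss = £315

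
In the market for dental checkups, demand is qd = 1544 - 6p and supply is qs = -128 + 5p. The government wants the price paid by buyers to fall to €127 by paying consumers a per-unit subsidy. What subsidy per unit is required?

Required subsidy s = €55 per unit

At a buyer price of 127, quantity demanded is 1544 − 6·127 = 782.
Sellers supply 782 only when they receive ps with -128 + 5·ps = 782, i.e. ps = 182.
s = ps − pb = 182 − 127 = 55.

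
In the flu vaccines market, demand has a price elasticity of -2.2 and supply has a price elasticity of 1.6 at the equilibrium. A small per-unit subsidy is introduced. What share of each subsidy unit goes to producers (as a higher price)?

Producer share = 11/19

For a small subsidy around the equilibrium, the benefit split depends on the relative slopes, which at a point are proportional to the elasticities.
Buyer share = εs/(εs + |εd|) = 1.6/(1.6 + 2.2) = 8/19; seller share = |εd|/(εs + |εd|) = 11/19.
So producers capture 11/19 of the subsidy.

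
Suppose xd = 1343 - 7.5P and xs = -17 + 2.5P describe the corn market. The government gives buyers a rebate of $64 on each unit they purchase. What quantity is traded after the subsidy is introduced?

x' = 443

Pre-subsidy: 1343 - 7.5P = -17 + 2.5P gives P* = 136, x* = 323.
With the rebate, buyers effectively pay Pb = Ps − 64, where Ps is the price sellers receive.
Demand in terms of Ps becomes xd = 1343 − 7.5(Ps − 64) = 1823 - 7.5Ps. Setting this equal to supply: 1823 - 7.5Ps = -17 + 2.5Ps, so Ps = 184.
Buyers pay Pb = 184 − 64 = 120; x' = -17 + 2.5·184 = 443.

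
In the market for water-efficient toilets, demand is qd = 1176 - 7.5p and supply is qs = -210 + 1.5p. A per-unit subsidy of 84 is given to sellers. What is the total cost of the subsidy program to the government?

Pre-subsidy: 1176 - 7.5p = -210 + 1.5p gives p* = 154, q* = 21.
With the subsidy, sellers receive ps = pb + 84 for each unit, where pb is the price buyers pay.
Supply in terms of pb becomes qs = -210 + 1.5(pb + 84) = -84 + 1.5pb. Setting this equal to demand: 1176 - 7.5pb = -84 + 1.5pb, so pb = 140.
Sellers receive ps = 140 + 84 = 224; q' = 1176 − 7.5·140 = 126.
Government outlay = subsidy × quantity = 84 × 126 = 10584.

Government cost = 10584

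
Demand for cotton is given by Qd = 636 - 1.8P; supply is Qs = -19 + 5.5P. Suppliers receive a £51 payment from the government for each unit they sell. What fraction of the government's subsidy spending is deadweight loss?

Pre-subsidy: 636 - 1.8P = -19 + 5.5P gives P* = 6550/73, Q* = 34638/73.
With the subsidy, sellers receive Ps = Pb + 51 for each unit, where Pb is the price buyers pay.
Supply in terms of Pb becomes Qs = -19 + 5.5(Pb + 51) = 261.5 + 5.5Pb. Setting this equal to demand: 636 - 1.8Pb = 261.5 + 5.5Pb, so Pb = 3745/73.
Sellers receive Ps = 3745/73 + 51 = 7468/73; Q' = 636 − 1.8·(3745/73) = 39687/73.
ΔCS = ½(34638/73 + 39687/73)(6550/73 − 3745/73) = 208481625/10658; ΔPS = ½(34638/73 + 39687/73)(7468/73 − 6550/73) = 34115175/5329.
Government spending = 51 × 39687/73 = 2024037/73.
DWL = ½ × 51 × (39687/73 − 34638/73) = 257499/146; fraction = (257499/146) / (2024037/73) = 1683/26458.

DWL / government spending = 1683/26458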